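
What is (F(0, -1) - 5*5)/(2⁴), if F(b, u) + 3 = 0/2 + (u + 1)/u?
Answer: -7/4 ≈ -1.7500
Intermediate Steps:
F(b, u) = -3 + (1 + u)/u (F(b, u) = -3 + (0/2 + (u + 1)/u) = -3 + (0*(½) + (1 + u)/u) = -3 + (0 + (1 + u)/u) = -3 + (1 + u)/u)
(F(0, -1) - 5*5)/(2⁴) = ((-2 + 1/(-1)) - 5*5)/(2⁴) = ((-2 - 1) - 25)/16 = (-3 - 25)*(1/16) = -28*1/16 = -7/4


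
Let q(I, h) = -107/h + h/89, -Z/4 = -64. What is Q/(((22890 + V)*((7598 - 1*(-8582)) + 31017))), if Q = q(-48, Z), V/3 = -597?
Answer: 18671/7562841238784 ≈ 2.4688e-9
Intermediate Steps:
V = -1791 (V = 3*(-597) = -1791)
Z = 256 (Z = -4*(-64) = 256)
q(I, h) = -107/h + h/89 (q(I, h) = -107/h + h*(1/89) = -107/h + h/89)
Q = 56013/22784 (Q = -107/256 + (1/89)*256 = -107*1/256 + 256/89 = -107/256 + 256/89 = 56013/22784 ≈ 2.4584)
Q/(((22890 + V)*((7598 - 1*(-8582)) + 31017))) = 56013/(22784*(((22890 - 1791)*((7598 - 1*(-8582)) + 31017)))) = 56013/(22784*((21099*((7598 + 8582) + 31017)))) = 56013/(22784*((21099*(16180 + 31017)))) = 56013/(22784*((21099*47197))) = (56013/22784)/995809503 = (56013/22784)*(1/995809503) = 18671/7562841238784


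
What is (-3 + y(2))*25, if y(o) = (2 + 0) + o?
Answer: 25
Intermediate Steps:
y(o) = 2 + o
(-3 + y(2))*25 = (-3 + (2 + 2))*25 = (-3 + 4)*25 = 1*25 = 25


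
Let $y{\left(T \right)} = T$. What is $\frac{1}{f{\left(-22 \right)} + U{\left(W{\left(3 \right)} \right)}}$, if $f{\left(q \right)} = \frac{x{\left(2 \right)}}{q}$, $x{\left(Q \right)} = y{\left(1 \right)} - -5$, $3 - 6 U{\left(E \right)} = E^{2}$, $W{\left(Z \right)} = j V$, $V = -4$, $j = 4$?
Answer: $- \frac{66}{2801} \approx -0.023563$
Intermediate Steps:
$W{\left(Z \right)} = -16$ ($W{\left(Z \right)} = 4 \left(-4\right) = -16$)
$U{\left(E \right)} = \frac{1}{2} - \frac{E^{2}}{6}$
$x{\left(Q \right)} = 6$ ($x{\left(Q \right)} = 1 - -5 = 1 + 5 = 6$)
$f{\left(q \right)} = \frac{6}{q}$
$\frac{1}{f{\left(-22 \right)} + U{\left(W{\left(3 \right)} \right)}} = \frac{1}{\frac{6}{-22} + \left(\frac{1}{2} - \frac{\left(-16\right)^{2}}{6}\right)} = \frac{1}{6 \left(- \frac{1}{22}\right) + \left(\frac{1}{2} - \frac{128}{3}\right)} = \frac{1}{- \frac{3}{11} + \left(\frac{1}{2} - \frac{128}{3}\right)} = \frac{1}{- \frac{3}{11} - \frac{253}{6}} = \frac{1}{- \frac{2801}{66}} = - \frac{66}{2801}$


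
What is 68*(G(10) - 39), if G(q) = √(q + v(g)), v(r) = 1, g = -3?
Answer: -2652 + 68*√11 ≈ -2426.5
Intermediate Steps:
G(q) = √(1 + q) (G(q) = √(q + 1) = √(1 + q))
68*(G(10) - 39) = 68*(√(1 + 10) - 39) = 68*(√11 - 39) = 68*(-39 + √11) = -2652 + 68*√11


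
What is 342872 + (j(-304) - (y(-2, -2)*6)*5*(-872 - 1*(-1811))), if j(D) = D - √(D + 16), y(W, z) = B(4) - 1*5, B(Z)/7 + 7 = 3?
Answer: 1272178 - 12*I*√2 ≈ 1.2722e+6 - 16.971*I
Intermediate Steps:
B(Z) = -28 (B(Z) = -49 + 7*3 = -49 + 21 = -28)
y(W, z) = -33 (y(W, z) = -28 - 1*5 = -28 - 5 = -33)
j(D) = D - √(16 + D)
342872 + (j(-304) - (y(-2, -2)*6)*5*(-872 - 1*(-1811))) = 342872 + ((-304 - √(16 - 304)) - -33*6*5*(-872 - 1*(-1811))) = 342872 + ((-304 - √(-288)) - (-198*5)*(-872 + 1811)) = 342872 + ((-304 - 12*I*√2) - (-990)*939) = 342872 + ((-304 - 12*I*√2) - 1*(-929610)) = 342872 + ((-304 - 12*I*√2) + 929610) = 342872 + (929306 - 12*I*√2) = 1272178 - 12*I*√2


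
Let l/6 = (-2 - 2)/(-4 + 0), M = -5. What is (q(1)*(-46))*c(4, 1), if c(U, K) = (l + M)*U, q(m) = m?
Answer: -184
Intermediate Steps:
l = 6 (l = 6*((-2 - 2)/(-4 + 0)) = 6*(-4/(-4)) = 6*(-4*(-¼)) = 6*1 = 6)
c(U, K) = U (c(U, K) = (6 - 5)*U = 1*U = U)
(q(1)*(-46))*c(4, 1) = (1*(-46))*4 = -46*4 = -184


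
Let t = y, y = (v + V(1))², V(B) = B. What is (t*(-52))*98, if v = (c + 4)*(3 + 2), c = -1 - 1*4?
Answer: -81536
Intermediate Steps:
c = -5 (c = -1 - 4 = -5)
v = -5 (v = (-5 + 4)*(3 + 2) = -1*5 = -5)
y = 16 (y = (-5 + 1)² = (-4)² = 16)
t = 16
(t*(-52))*98 = (16*(-52))*98 = -832*98 = -81536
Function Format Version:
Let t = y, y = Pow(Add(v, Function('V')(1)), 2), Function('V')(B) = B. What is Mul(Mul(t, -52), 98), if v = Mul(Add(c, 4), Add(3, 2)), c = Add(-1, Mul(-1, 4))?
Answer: -81536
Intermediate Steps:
c = -5 (c = Add(-1, -4) = -5)
v = -5 (v = Mul(Add(-5, 4), Add(3, 2)) = Mul(-1, 5) = -5)
y = 16 (y = Pow(Add(-5, 1), 2) = Pow(-4, 2) = 16)
t = 16
Mul(Mul(t, -52), 98) = Mul(Mul(16, -52), 98) = Mul(-832, 98) = -81536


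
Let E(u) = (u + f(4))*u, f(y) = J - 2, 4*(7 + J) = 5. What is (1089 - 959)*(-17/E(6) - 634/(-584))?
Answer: 1078025/3066 ≈ 351.61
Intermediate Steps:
J = -23/4 (J = -7 + (¼)*5 = -7 + 5/4 = -23/4 ≈ -5.7500)
f(y) = -31/4 (f(y) = -23/4 - 2 = -31/4)
E(u) = u*(-31/4 + u) (E(u) = (u - 31/4)*u = (-31/4 + u)*u = u*(-31/4 + u))
(1089 - 959)*(-17/E(6) - 634/(-584)) = (1089 - 959)*(-17*2/(3*(-31 + 4*6)) - 634/(-584)) = 130*(-17*2/(3*(-31 + 24)) - 634*(-1/584)) = 130*(-17/((¼)*6*(-7)) + 317/292) = 130*(-17/(-21/2) + 317/292) = 130*(-17*(-2/21) + 317/292) = 130*(34/21 + 317/292) = 130*(16585/6132) = 1078025/3066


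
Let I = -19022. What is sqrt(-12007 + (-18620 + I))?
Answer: I*sqrt(49649) ≈ 222.82*I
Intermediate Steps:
sqrt(-12007 + (-18620 + I)) = sqrt(-12007 + (-18620 - 19022)) = sqrt(-12007 - 37642) = sqrt(-49649) = I*sqrt(49649)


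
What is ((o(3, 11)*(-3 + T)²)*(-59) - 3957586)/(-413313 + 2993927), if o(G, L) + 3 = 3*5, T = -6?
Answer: -2007467/1290307 ≈ -1.5558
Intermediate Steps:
o(G, L) = 12 (o(G, L) = -3 + 3*5 = -3 + 15 = 12)
((o(3, 11)*(-3 + T)²)*(-59) - 3957586)/(-413313 + 2993927) = ((12*(-3 - 6)²)*(-59) - 3957586)/(-413313 + 2993927) = ((12*(-9)²)*(-59) - 3957586)/2580614 = ((12*81)*(-59) - 3957586)*(1/2580614) = (972*(-59) - 3957586)*(1/2580614) = (-57348 - 3957586)*(1/2580614) = -4014934*1/2580614 = -2007467/1290307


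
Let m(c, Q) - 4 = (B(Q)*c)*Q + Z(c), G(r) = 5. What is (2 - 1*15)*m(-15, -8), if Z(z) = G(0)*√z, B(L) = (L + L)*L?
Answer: -199732 - 65*I*√15 ≈ -1.9973e+5 - 251.74*I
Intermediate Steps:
B(L) = 2*L² (B(L) = (2*L)*L = 2*L²)
Z(z) = 5*√z
m(c, Q) = 4 + 5*√c + 2*c*Q³ (m(c, Q) = 4 + (((2*Q²)*c)*Q + 5*√c) = 4 + ((2*c*Q²)*Q + 5*√c) = 4 + (2*c*Q³ + 5*√c) = 4 + (5*√c + 2*c*Q³) = 4 + 5*√c + 2*c*Q³)
(2 - 1*15)*m(-15, -8) = (2 - 1*15)*(4 + 5*√(-15) + 2*(-15)*(-8)³) = (2 - 15)*(4 + 5*(I*√15) + 2*(-15)*(-512)) = -13*(4 + 5*I*√15 + 15360) = -13*(15364 + 5*I*√15) = -199732 - 65*I*√15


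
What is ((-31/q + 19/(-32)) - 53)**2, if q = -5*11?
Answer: 8711048889/3097600 ≈ 2812.2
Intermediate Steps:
q = -55
((-31/q + 19/(-32)) - 53)**2 = ((-31/(-55) + 19/(-32)) - 53)**2 = ((-31*(-1/55) + 19*(-1/32)) - 53)**2 = ((31/55 - 19/32) - 53)**2 = (-53/1760 - 53)**2 = (-93333/1760)**2 = 8711048889/3097600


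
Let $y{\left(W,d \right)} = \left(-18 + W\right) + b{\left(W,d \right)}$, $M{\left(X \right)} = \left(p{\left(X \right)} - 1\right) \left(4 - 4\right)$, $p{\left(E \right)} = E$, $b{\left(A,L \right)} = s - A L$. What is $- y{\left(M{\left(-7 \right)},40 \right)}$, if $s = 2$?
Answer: $16$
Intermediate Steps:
$b{\left(A,L \right)} = 2 - A L$
$M{\left(X \right)} = 0$ ($M{\left(X \right)} = \left(X - 1\right) \left(4 - 4\right) = \left(-1 + X\right) 0 = 0$)
$y{\left(W,d \right)} = -16 + W - W d$ ($y{\left(W,d \right)} = \left(-18 + W\right) - \left(-2 + W d\right) = -16 + W - W d$)
$- y{\left(M{\left(-7 \right)},40 \right)} = - (-16 + 0 - 0 \cdot 40) = - (-16 + 0 + 0) = \left(-1\right) \left(-16\right) = 16$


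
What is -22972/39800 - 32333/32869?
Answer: -510480017/327046550 ≈ -1.5609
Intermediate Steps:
-22972/39800 - 32333/32869 = -22972*1/39800 - 32333*1/32869 = -5743/9950 - 32333/32869 = -510480017/327046550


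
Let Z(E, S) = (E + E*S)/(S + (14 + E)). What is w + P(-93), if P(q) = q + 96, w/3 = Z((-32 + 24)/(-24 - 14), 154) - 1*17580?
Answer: -42136398/799 ≈ -52736.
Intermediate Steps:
Z(E, S) = (E + E*S)/(14 + E + S)
w = -42138795/799 (w = 3*(((-32 + 24)/(-24 - 14))*(1 + 154)/(14 + (-32 + 24)/(-24 - 14) + 154) - 1*17580) = 3*(-8/(-38)*155/(14 - 8/(-38) + 154) - 17580) = 3*(-8*(-1/38)*155/(14 - 8*(-1/38) + 154) - 17580) = 3*((4/19)*155/(14 + 4/19 + 154) - 17580) = 3*((4/19)*155/(3196/19) - 17580) = 3*((4/19)*(19/3196)*155 - 17580) = 3*(155/799 - 17580) = 3*(-14046265/799) = -42138795/799 ≈ -52739.)
P(q) = 96 + q
w + P(-93) = -42138795/799 + (96 - 93) = -42138795/799 + 3 = -42136398/799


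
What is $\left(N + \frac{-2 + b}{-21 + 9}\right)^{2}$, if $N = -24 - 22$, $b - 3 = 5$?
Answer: $\frac{8649}{4} \approx 2162.3$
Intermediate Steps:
$b = 8$ ($b = 3 + 5 = 8$)
$N = -46$
$\left(N + \frac{-2 + b}{-21 + 9}\right)^{2} = \left(-46 + \frac{-2 + 8}{-21 + 9}\right)^{2} = \left(-46 + \frac{6}{-12}\right)^{2} = \left(-46 + 6 \left(- \frac{1}{12}\right)\right)^{2} = \left(-46 - \frac{1}{2}\right)^{2} = \left(- \frac{93}{2}\right)^{2} = \frac{8649}{4}$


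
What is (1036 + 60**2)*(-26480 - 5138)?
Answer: -146581048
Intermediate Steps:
(1036 + 60**2)*(-26480 - 5138) = (1036 + 3600)*(-31618) = 4636*(-31618) = -146581048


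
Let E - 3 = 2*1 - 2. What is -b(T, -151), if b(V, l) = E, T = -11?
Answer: -3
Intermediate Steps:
E = 3 (E = 3 + (2*1 - 2) = 3 + (2 - 2) = 3 + 0 = 3)
b(V, l) = 3
-b(T, -151) = -1*3 = -3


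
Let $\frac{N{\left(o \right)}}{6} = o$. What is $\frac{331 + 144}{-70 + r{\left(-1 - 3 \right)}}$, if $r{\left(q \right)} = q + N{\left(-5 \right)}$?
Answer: $- \frac{475}{104} \approx -4.5673$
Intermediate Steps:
$N{\left(o \right)} = 6 o$
$r{\left(q \right)} = -30 + q$ ($r{\left(q \right)} = q + 6 \left(-5\right) = q - 30 = -30 + q$)
$\frac{331 + 144}{-70 + r{\left(-1 - 3 \right)}} = \frac{331 + 144}{-70 - 34} = \frac{475}{-70 - 34} = \frac{475}{-104} = 475 \left(- \frac{1}{104}\right) = - \frac{475}{104}$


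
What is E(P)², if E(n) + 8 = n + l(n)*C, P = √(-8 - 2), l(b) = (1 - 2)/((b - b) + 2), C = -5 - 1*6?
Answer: (5 - 2*I*√10)²/4 ≈ -3.75 - 15.811*I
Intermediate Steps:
C = -11 (C = -5 - 6 = -11)
l(b) = -½ (l(b) = -1/(0 + 2) = -1/2 = -1*½ = -½)
P = I*√10 (P = √(-10) = I*√10 ≈ 3.1623*I)
E(n) = -5/2 + n (E(n) = -8 + (n - ½*(-11)) = -8 + (n + 11/2) = -8 + (11/2 + n) = -5/2 + n)
E(P)² = (-5/2 + I*√10)²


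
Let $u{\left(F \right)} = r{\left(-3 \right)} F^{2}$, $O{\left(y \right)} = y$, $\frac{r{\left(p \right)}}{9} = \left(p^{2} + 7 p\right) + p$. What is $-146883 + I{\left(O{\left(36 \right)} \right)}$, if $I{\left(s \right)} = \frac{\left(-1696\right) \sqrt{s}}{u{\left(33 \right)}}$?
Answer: $- \frac{7197998023}{49005} \approx -1.4688 \cdot 10^{5}$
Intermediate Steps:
$r{\left(p \right)} = 9 p^{2} + 72 p$ ($r{\left(p \right)} = 9 \left(\left(p^{2} + 7 p\right) + p\right) = 9 \left(p^{2} + 8 p\right) = 9 p^{2} + 72 p$)
$u{\left(F \right)} = - 135 F^{2}$ ($u{\left(F \right)} = 9 \left(-3\right) \left(8 - 3\right) F^{2} = 9 \left(-3\right) 5 F^{2} = - 135 F^{2}$)
$I{\left(s \right)} = \frac{1696 \sqrt{s}}{147015}$ ($I{\left(s \right)} = \frac{\left(-1696\right) \sqrt{s}}{\left(-135\right) 33^{2}} = \frac{\left(-1696\right) \sqrt{s}}{\left(-135\right) 1089} = \frac{\left(-1696\right) \sqrt{s}}{-147015} = - 1696 \sqrt{s} \left(- \frac{1}{147015}\right) = \frac{1696 \sqrt{s}}{147015}$)
$-146883 + I{\left(O{\left(36 \right)} \right)} = -146883 + \frac{1696 \sqrt{36}}{147015} = -146883 + \frac{1696}{147015} \cdot 6 = -146883 + \frac{3392}{49005} = - \frac{7197998023}{49005}$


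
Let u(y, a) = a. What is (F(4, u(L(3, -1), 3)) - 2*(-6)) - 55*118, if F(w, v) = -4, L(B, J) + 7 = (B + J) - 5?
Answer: -6482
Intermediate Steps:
L(B, J) = -12 + B + J (L(B, J) = -7 + ((B + J) - 5) = -7 + (-5 + B + J) = -12 + B + J)
(F(4, u(L(3, -1), 3)) - 2*(-6)) - 55*118 = (-4 - 2*(-6)) - 55*118 = (-4 + 12) - 6490 = 8 - 6490 = -6482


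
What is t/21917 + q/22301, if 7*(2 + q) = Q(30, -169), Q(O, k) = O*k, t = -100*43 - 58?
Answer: -16157966/69824431 ≈ -0.23141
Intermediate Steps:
t = -4358 (t = -4300 - 58 = -4358)
q = -5084/7 (q = -2 + (30*(-169))/7 = -2 + (1/7)*(-5070) = -2 - 5070/7 = -5084/7 ≈ -726.29)
t/21917 + q/22301 = -4358/21917 - 5084/7/22301 = -4358*1/21917 - 5084/7*1/22301 = -4358/21917 - 5084/156107 = -16157966/69824431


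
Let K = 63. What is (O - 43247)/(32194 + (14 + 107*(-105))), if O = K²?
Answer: -39278/20973 ≈ -1.8728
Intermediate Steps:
O = 3969 (O = 63² = 3969)
(O - 43247)/(32194 + (14 + 107*(-105))) = (3969 - 43247)/(32194 + (14 + 107*(-105))) = -39278/(32194 + (14 - 11235)) = -39278/(32194 - 11221) = -39278/20973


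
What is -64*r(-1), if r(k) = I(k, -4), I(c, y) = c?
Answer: 64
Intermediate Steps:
r(k) = k
-64*r(-1) = -64*(-1) = 64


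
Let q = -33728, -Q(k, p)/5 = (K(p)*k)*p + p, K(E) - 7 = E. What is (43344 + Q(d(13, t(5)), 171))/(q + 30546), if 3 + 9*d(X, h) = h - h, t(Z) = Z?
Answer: -93219/3182 ≈ -29.296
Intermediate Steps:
K(E) = 7 + E
d(X, h) = -1/3 (d(X, h) = -1/3 + (h - h)/9 = -1/3 + (1/9)*0 = -1/3 + 0 = -1/3)
Q(k, p) = -5*p - 5*k*p*(7 + p) (Q(k, p) = -5*(((7 + p)*k)*p + p) = -5*((k*(7 + p))*p + p) = -5*(k*p*(7 + p) + p) = -5*(p + k*p*(7 + p)) = -5*p - 5*k*p*(7 + p))
(43344 + Q(d(13, t(5)), 171))/(q + 30546) = (43344 - 5*171*(1 - (7 + 171)/3))/(-33728 + 30546) = (43344 - 5*171*(1 - 1/3*178))/(-3182) = (43344 - 5*171*(1 - 178/3))*(-1/3182) = (43344 - 5*171*(-175/3))*(-1/3182) = (43344 + 49875)*(-1/3182) = 93219*(-1/3182) = -93219/3182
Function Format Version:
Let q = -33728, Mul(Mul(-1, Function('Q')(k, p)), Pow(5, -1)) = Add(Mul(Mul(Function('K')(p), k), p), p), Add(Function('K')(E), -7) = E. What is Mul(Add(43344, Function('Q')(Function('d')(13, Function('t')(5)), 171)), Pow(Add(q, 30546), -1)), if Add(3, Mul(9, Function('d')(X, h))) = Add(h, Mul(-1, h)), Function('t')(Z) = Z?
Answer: Rational(-93219, 3182) ≈ -29.296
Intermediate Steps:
Function('K')(E) = Add(7, E)
Function('d')(X, h) = Rational(-1, 3) (Function('d')(X, h) = Add(Rational(-1, 3), Mul(Rational(1, 9), Add(h, Mul(-1, h)))) = Add(Rational(-1, 3), Mul(Rational(1, 9), 0)) = Add(Rational(-1, 3), 0) = Rational(-1, 3))
Function('Q')(k, p) = Add(Mul(-5, p), Mul(-5, k, p, Add(7, p))) (Function('Q')(k, p) = Mul(-5, Add(Mul(Mul(Add(7, p), k), p), p)) = Mul(-5, Add(Mul(Mul(k, Add(7, p)), p), p)) = Mul(-5, Add(Mul(k, p, Add(7, p)), p)) = Mul(-5, Add(p, Mul(k, p, Add(7, p)))) = Add(Mul(-5, p), Mul(-5, k, p, Add(7, p))))
Mul(Add(43344, Function('Q')(Function('d')(13, Function('t')(5)), 171)), Pow(Add(q, 30546), -1)) = Mul(Add(43344, Mul(-5, 171, Add(1, Mul(Rational(-1, 3), Add(7, 171))))), Pow(Add(-33728, 30546), -1)) = Mul(Add(43344, Mul(-5, 171, Add(1, Mul(Rational(-1, 3), 178)))), Pow(-3182, -1)) = Mul(Add(43344, Mul(-5, 171, Add(1, Rational(-178, 3)))), Rational(-1, 3182)) = Mul(Add(43344, Mul(-5, 171, Rational(-175, 3))), Rational(-1, 3182)) = Mul(Add(43344, 49875), Rational(-1, 3182)) = Mul(93219, Rational(-1, 3182)) = Rational(-93219, 3182)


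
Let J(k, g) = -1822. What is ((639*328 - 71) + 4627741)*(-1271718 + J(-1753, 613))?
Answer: -6160446647480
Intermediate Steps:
((639*328 - 71) + 4627741)*(-1271718 + J(-1753, 613)) = ((639*328 - 71) + 4627741)*(-1271718 - 1822) = ((209592 - 71) + 4627741)*(-1273540) = (209521 + 4627741)*(-1273540) = 4837262*(-1273540) = -6160446647480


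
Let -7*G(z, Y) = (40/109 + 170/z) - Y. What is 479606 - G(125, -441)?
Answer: 9149690881/19075 ≈ 4.7967e+5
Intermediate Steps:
G(z, Y) = -40/763 - 170/(7*z) + Y/7 (G(z, Y) = -((40/109 + 170/z) - Y)/7 = -(40/109 - Y + 170/z)/7 = -40/763 - 170/(7*z) + Y/7)
479606 - G(125, -441) = 479606 - (-18530 + 125*(-40 + 109*(-441)))/(763*125) = 479606 - (-18530 + 125*(-40 - 48069))/(763*125) = 479606 - (-18530 + 125*(-48109))/(763*125) = 479606 - (-18530 - 6013625)/(763*125) = 479606 - (-6032155)/(763*125) = 479606 - 1*(-1206431/19075) = 479606 + 1206431/19075 = 9149690881/19075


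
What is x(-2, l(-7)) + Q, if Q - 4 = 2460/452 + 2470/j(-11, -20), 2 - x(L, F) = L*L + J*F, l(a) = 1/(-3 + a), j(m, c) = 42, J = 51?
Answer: 1693183/23730 ≈ 71.352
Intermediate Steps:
x(L, F) = 2 - L² - 51*F (x(L, F) = 2 - (L*L + 51*F) = 2 - (L² + 51*F) = 2 + (-L² - 51*F) = 2 - L² - 51*F)
Q = 161962/2373 (Q = 4 + (2460/452 + 2470/42) = 4 + (2460*(1/452) + 2470*(1/42)) = 4 + (615/113 + 1235/21) = 4 + 152470/2373 = 161962/2373 ≈ 68.252)
x(-2, l(-7)) + Q = (2 - 1*(-2)² - 51/(-3 - 7)) + 161962/2373 = (2 - 1*4 - 51/(-10)) + 161962/2373 = (2 - 4 - 51*(-⅒)) + 161962/2373 = (2 - 4 + 51/10) + 161962/2373 = 31/10 + 161962/2373 = 1693183/23730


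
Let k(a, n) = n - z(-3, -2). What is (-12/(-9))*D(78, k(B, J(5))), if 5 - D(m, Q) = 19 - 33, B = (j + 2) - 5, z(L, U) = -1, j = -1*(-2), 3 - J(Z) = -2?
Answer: 76/3 ≈ 25.333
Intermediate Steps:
J(Z) = 5 (J(Z) = 3 - 1*(-2) = 3 + 2 = 5)
j = 2
B = -1 (B = (2 + 2) - 5 = 4 - 5 = -1)
k(a, n) = 1 + n (k(a, n) = n - 1*(-1) = n + 1 = 1 + n)
D(m, Q) = 19 (D(m, Q) = 5 - (19 - 33) = 5 - 1*(-14) = 5 + 14 = 19)
(-12/(-9))*D(78, k(B, J(5))) = -12/(-9)*19 = -12*(-⅑)*19 = (4/3)*19 = 76/3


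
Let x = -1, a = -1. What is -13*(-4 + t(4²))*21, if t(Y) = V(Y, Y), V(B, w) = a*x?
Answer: 819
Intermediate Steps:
V(B, w) = 1 (V(B, w) = -1*(-1) = 1)
t(Y) = 1
-13*(-4 + t(4²))*21 = -13*(-4 + 1)*21 = -13*(-3)*21 = 39*21 = 819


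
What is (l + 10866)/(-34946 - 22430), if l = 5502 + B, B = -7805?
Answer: -8563/57376 ≈ -0.14924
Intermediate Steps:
l = -2303 (l = 5502 - 7805 = -2303)
(l + 10866)/(-34946 - 22430) = (-2303 + 10866)/(-34946 - 22430) = 8563/(-57376) = 8563*(-1/57376) = -8563/57376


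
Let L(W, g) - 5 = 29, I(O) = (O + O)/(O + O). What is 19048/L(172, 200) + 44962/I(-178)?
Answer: 773878/17 ≈ 45522.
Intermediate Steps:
I(O) = 1 (I(O) = (2*O)/((2*O)) = (2*O)*(1/(2*O)) = 1)
L(W, g) = 34 (L(W, g) = 5 + 29 = 34)
19048/L(172, 200) + 44962/I(-178) = 19048/34 + 44962/1 = 19048*(1/34) + 44962*1 = 9524/17 + 44962 = 773878/17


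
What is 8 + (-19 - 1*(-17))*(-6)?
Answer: 20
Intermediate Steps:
8 + (-19 - 1*(-17))*(-6) = 8 + (-19 + 17)*(-6) = 8 - 2*(-6) = 8 + 12 = 20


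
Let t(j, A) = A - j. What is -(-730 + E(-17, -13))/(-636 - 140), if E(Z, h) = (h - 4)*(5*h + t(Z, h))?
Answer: 307/776 ≈ 0.39562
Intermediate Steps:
E(Z, h) = (-4 + h)*(-Z + 6*h) (E(Z, h) = (h - 4)*(5*h + (h - Z)) = (-4 + h)*(-Z + 6*h))
-(-730 + E(-17, -13))/(-636 - 140) = -(-730 + (-24*(-13) + 4*(-17) + 6*(-13)**2 - 1*(-17)*(-13)))/(-636 - 140) = -(-730 + (312 - 68 + 6*169 - 221))/(-776) = -(-730 + (312 - 68 + 1014 - 221))*(-1)/776 = -(-730 + 1037)*(-1)/776 = -307*(-1)/776 = -1*(-307/776) = 307/776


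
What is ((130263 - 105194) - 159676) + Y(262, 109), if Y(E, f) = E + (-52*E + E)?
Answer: -147707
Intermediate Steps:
Y(E, f) = -50*E (Y(E, f) = E - 51*E = -50*E)
((130263 - 105194) - 159676) + Y(262, 109) = ((130263 - 105194) - 159676) - 50*262 = (25069 - 159676) - 13100 = -134607 - 13100 = -147707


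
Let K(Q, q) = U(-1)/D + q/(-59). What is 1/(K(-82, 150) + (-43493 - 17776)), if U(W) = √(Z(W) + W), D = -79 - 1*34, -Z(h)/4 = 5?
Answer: -907817328597/55623367915991410 + 393353*I*√21/166870103747974230 ≈ -1.6321e-5 + 1.0802e-11*I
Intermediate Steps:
Z(h) = -20 (Z(h) = -4*5 = -20)
D = -113 (D = -79 - 34 = -113)
U(W) = √(-20 + W)
K(Q, q) = -q/59 - I*√21/113 (K(Q, q) = √(-20 - 1)/(-113) + q/(-59) = √(-21)*(-1/113) + q*(-1/59) = (I*√21)*(-1/113) - q/59 = -I*√21/113 - q/59 = -q/59 - I*√21/113)
1/(K(-82, 150) + (-43493 - 17776)) = 1/((-1/59*150 - I*√21/113) + (-43493 - 17776)) = 1/((-150/59 - I*√21/113) - 61269) = 1/(-3615021/59 - I*√21/113)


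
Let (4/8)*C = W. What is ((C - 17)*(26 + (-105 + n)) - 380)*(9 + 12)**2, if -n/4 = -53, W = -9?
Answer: -2220435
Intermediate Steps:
n = 212 (n = -4*(-53) = 212)
C = -18 (C = 2*(-9) = -18)
((C - 17)*(26 + (-105 + n)) - 380)*(9 + 12)**2 = ((-18 - 17)*(26 + (-105 + 212)) - 380)*(9 + 12)**2 = (-35*(26 + 107) - 380)*21**2 = (-35*133 - 380)*441 = (-4655 - 380)*441 = -5035*441 = -2220435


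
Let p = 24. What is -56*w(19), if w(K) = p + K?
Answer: -2408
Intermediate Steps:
w(K) = 24 + K
-56*w(19) = -56*(24 + 19) = -56*43 = -2408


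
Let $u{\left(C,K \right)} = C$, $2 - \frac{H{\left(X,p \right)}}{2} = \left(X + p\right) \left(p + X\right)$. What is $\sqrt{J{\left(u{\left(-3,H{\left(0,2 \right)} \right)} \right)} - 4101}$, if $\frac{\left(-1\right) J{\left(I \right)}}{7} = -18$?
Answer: $5 i \sqrt{159} \approx 63.048 i$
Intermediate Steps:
$H{\left(X,p \right)} = 4 - 2 \left(X + p\right)^{2}$ ($H{\left(X,p \right)} = 4 - 2 \left(X + p\right) \left(p + X\right) = 4 - 2 \left(X + p\right) \left(X + p\right) = 4 - 2 \left(X + p\right)^{2}$)
$J{\left(I \right)} = 126$ ($J{\left(I \right)} = \left(-7\right) \left(-18\right) = 126$)
$\sqrt{J{\left(u{\left(-3,H{\left(0,2 \right)} \right)} \right)} - 4101} = \sqrt{126 - 4101} = \sqrt{-3975} = 5 i \sqrt{159}$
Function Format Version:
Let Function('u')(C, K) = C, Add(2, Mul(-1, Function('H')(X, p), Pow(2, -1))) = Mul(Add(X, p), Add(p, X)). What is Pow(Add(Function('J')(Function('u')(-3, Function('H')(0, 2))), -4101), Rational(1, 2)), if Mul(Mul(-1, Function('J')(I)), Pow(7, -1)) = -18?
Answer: Mul(5, I, Pow(159, Rational(1, 2))) ≈ Mul(63.048, I)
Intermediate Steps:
Function('H')(X, p) = Add(4, Mul(-2, Pow(Add(X, p), 2))) (Function('H')(X, p) = Add(4, Mul(-2, Mul(Add(X, p), Add(p, X)))) = Add(4, Mul(-2, Mul(Add(X, p), Add(X, p)))) = Add(4, Mul(-2, Pow(Add(X, p), 2))))
Function('J')(I) = 126 (Function('J')(I) = Mul(-7, -18) = 126)
Pow(Add(Function('J')(Function('u')(-3, Function('H')(0, 2))), -4101), Rational(1, 2)) = Pow(Add(126, -4101), Rational(1, 2)) = Pow(-3975, Rational(1, 2)) = Mul(5, I, Pow(159, Rational(1, 2)))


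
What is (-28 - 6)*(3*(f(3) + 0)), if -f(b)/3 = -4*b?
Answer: -3672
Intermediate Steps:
f(b) = 12*b (f(b) = -(-12)*b = 12*b)
(-28 - 6)*(3*(f(3) + 0)) = (-28 - 6)*(3*(12*3 + 0)) = -102*(36 + 0) = -102*36 = -34*108 = -3672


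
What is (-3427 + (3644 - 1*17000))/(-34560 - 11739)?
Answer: 16783/46299 ≈ 0.36249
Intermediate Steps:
(-3427 + (3644 - 1*17000))/(-34560 - 11739) = (-3427 + (3644 - 17000))/(-46299) = (-3427 - 13356)*(-1/46299) = -16783*(-1/46299) = 16783/46299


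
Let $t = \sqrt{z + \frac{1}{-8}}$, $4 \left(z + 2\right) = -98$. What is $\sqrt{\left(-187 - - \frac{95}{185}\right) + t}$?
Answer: $\frac{\sqrt{-1021200 + 1369 i \sqrt{426}}}{74} \approx 0.18891 + 13.657 i$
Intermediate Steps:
$z = - \frac{53}{2}$ ($z = -2 + \frac{1}{4} \left(-98\right) = -2 - \frac{49}{2} = - \frac{53}{2} \approx -26.5$)
$t = \frac{i \sqrt{426}}{4}$ ($t = \sqrt{- \frac{53}{2} + \frac{1}{-8}} = \sqrt{- \frac{53}{2} - \frac{1}{8}} = \sqrt{- \frac{213}{8}} = \frac{i \sqrt{426}}{4} \approx 5.1599 i$)
$\sqrt{\left(-187 - - \frac{95}{185}\right) + t} = \sqrt{\left(-187 - - \frac{95}{185}\right) + \frac{i \sqrt{426}}{4}} = \sqrt{\left(-187 - \left(-95\right) \frac{1}{185}\right) + \frac{i \sqrt{426}}{4}} = \sqrt{\left(-187 - - \frac{19}{37}\right) + \frac{i \sqrt{426}}{4}} = \sqrt{\left(-187 + \frac{19}{37}\right) + \frac{i \sqrt{426}}{4}} = \sqrt{- \frac{6900}{37} + \frac{i \sqrt{426}}{4}}$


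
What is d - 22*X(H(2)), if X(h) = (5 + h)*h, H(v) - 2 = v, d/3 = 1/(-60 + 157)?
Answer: -76821/97 ≈ -791.97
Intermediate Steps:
d = 3/97 (d = 3/(-60 + 157) = 3/97 ≈ 0.030928)
H(v) = 2 + v
X(h) = h*(5 + h)
d - 22*X(H(2)) = 3/97 - 22*(2 + 2)*(5 + (2 + 2)) = 3/97 - 88*(5 + 4) = 3/97 - 88*9 = 3/97 - 22*36 = 3/97 - 792 = -76821/97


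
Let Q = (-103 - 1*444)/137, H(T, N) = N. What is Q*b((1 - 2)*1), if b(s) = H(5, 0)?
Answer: 0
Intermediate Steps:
b(s) = 0
Q = -547/137 (Q = (-103 - 444)*(1/137) = -547*1/137 = -547/137 ≈ -3.9927)
Q*b((1 - 2)*1) = -547/137*0 = 0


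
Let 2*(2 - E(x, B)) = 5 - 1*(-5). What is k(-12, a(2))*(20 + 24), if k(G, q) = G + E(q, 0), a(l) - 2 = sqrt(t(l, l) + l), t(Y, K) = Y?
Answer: -660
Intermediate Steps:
E(x, B) = -3 (E(x, B) = 2 - (5 - 1*(-5))/2 = 2 - (5 + 5)/2 = 2 - 1/2*10 = 2 - 5 = -3)
a(l) = 2 + sqrt(2)*sqrt(l) (a(l) = 2 + sqrt(l + l) = 2 + sqrt(2*l) = 2 + sqrt(2)*sqrt(l))
k(G, q) = -3 + G (k(G, q) = G - 3 = -3 + G)
k(-12, a(2))*(20 + 24) = (-3 - 12)*(20 + 24) = -15*44 = -660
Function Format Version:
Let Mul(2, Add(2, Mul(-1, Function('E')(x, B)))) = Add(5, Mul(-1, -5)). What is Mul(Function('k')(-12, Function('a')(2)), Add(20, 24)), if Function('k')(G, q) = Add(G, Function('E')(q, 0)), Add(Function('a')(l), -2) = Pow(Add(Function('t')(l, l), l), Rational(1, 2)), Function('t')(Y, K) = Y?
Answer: -660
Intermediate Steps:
Function('E')(x, B) = -3 (Function('E')(x, B) = Add(2, Mul(Rational(-1, 2), Add(5, Mul(-1, -5)))) = Add(2, Mul(Rational(-1, 2), Add(5, 5))) = Add(2, Mul(Rational(-1, 2), 10)) = Add(2, -5) = -3)
Function('a')(l) = Add(2, Mul(Pow(2, Rational(1, 2)), Pow(l, Rational(1, 2)))) (Function('a')(l) = Add(2, Pow(Add(l, l), Rational(1, 2))) = Add(2, Pow(Mul(2, l), Rational(1, 2))) = Add(2, Mul(Pow(2, Rational(1, 2)), Pow(l, Rational(1, 2)))))
Function('k')(G, q) = Add(-3, G) (Function('k')(G, q) = Add(G, -3) = Add(-3, G))
Mul(Function('k')(-12, Function('a')(2)), Add(20, 24)) = Mul(Add(-3, -12), Add(20, 24)) = Mul(-15, 44) = -660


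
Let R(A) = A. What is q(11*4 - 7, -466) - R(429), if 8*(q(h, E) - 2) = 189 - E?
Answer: -2761/8 ≈ -345.13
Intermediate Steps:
q(h, E) = 205/8 - E/8 (q(h, E) = 2 + (189 - E)/8 = 2 + (189/8 - E/8) = 205/8 - E/8)
q(11*4 - 7, -466) - R(429) = (205/8 - ⅛*(-466)) - 1*429 = (205/8 + 233/4) - 429 = 671/8 - 429 = -2761/8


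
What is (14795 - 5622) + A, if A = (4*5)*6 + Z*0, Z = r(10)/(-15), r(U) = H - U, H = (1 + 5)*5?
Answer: 9293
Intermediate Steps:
H = 30 (H = 6*5 = 30)
r(U) = 30 - U
Z = -4/3 (Z = (30 - 1*10)/(-15) = (30 - 10)*(-1/15) = 20*(-1/15) = -4/3 ≈ -1.3333)
A = 120 (A = (4*5)*6 - 4/3*0 = 20*6 + 0 = 120 + 0 = 120)
(14795 - 5622) + A = (14795 - 5622) + 120 = 9173 + 120 = 9293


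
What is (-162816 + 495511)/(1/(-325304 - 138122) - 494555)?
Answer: -154179513070/229189645431 ≈ -0.67272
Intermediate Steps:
(-162816 + 495511)/(1/(-325304 - 138122) - 494555) = 332695/(1/(-463426) - 494555) = 332695/(-1/463426 - 494555) = 332695/(-229189645431/463426) = 332695*(-463426/229189645431) = -154179513070/229189645431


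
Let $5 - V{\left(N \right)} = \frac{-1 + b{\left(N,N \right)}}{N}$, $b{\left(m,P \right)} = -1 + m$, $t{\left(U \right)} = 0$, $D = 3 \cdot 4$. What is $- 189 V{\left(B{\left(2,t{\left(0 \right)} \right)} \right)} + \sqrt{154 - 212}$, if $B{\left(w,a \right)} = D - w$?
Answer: $- \frac{3969}{5} + i \sqrt{58} \approx -793.8 + 7.6158 i$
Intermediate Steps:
$D = 12$
$B{\left(w,a \right)} = 12 - w$
$V{\left(N \right)} = 5 - \frac{-2 + N}{N}$ ($V{\left(N \right)} = 5 - \frac{-1 + \left(-1 + N\right)}{N} = 5 - \frac{-2 + N}{N}$)
$- 189 V{\left(B{\left(2,t{\left(0 \right)} \right)} \right)} + \sqrt{154 - 212} = - 189 \left(4 + \frac{2}{12 - 2}\right) + \sqrt{154 - 212} = - 189 \left(4 + \frac{2}{12 - 2}\right) + \sqrt{-58} = - 189 \left(4 + \frac{2}{10}\right) + i \sqrt{58} = - 189 \left(4 + 2 \cdot \frac{1}{10}\right) + i \sqrt{58} = - 189 \left(4 + \frac{1}{5}\right) + i \sqrt{58} = \left(-189\right) \frac{21}{5} + i \sqrt{58} = - \frac{3969}{5} + i \sqrt{58}$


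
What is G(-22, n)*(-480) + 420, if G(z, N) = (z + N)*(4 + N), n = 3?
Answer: 64260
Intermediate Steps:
G(z, N) = (4 + N)*(N + z) (G(z, N) = (N + z)*(4 + N) = (4 + N)*(N + z))
G(-22, n)*(-480) + 420 = (3² + 4*3 + 4*(-22) + 3*(-22))*(-480) + 420 = (9 + 12 - 88 - 66)*(-480) + 420 = -133*(-480) + 420 = 63840 + 420 = 64260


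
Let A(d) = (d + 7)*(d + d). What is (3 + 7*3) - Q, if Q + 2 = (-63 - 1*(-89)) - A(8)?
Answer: 240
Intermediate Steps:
A(d) = 2*d*(7 + d) (A(d) = (7 + d)*(2*d) = 2*d*(7 + d))
Q = -216 (Q = -2 + ((-63 - 1*(-89)) - 2*8*(7 + 8)) = -2 + ((-63 + 89) - 2*8*15) = -2 + (26 - 1*240) = -2 + (26 - 240) = -2 - 214 = -216)
(3 + 7*3) - Q = (3 + 7*3) - 1*(-216) = (3 + 21) + 216 = 24 + 216 = 240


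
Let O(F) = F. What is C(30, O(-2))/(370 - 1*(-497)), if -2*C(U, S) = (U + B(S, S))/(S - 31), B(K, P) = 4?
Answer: 1/1683 ≈ 0.00059418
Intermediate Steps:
C(U, S) = -(4 + U)/(2*(-31 + S)) (C(U, S) = -(U + 4)/(2*(S - 31)) = -(4 + U)/(2*(-31 + S)))
C(30, O(-2))/(370 - 1*(-497)) = ((-4 - 1*30)/(2*(-31 - 2)))/(370 - 1*(-497)) = ((½)*(-4 - 30)/(-33))/(370 + 497) = ((½)*(-1/33)*(-34))/867 = (17/33)*(1/867) = 1/1683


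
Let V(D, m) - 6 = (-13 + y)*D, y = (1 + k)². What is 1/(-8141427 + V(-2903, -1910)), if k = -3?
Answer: -1/8115294 ≈ -1.2322e-7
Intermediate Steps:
y = 4 (y = (1 - 3)² = (-2)² = 4)
V(D, m) = 6 - 9*D (V(D, m) = 6 + (-13 + 4)*D = 6 - 9*D)
1/(-8141427 + V(-2903, -1910)) = 1/(-8141427 + (6 - 9*(-2903))) = 1/(-8141427 + (6 + 26127)) = 1/(-8141427 + 26133) = 1/(-8115294) = -1/8115294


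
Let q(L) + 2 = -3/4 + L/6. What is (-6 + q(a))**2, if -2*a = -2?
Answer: 10609/144 ≈ 73.674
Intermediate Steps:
a = 1 (a = -1/2*(-2) = 1)
q(L) = -11/4 + L/6 (q(L) = -2 + (-3/4 + L/6) = -11/4 + L/6)
(-6 + q(a))**2 = (-6 + (-11/4 + (1/6)*1))**2 = (-6 + (-11/4 + 1/6))**2 = (-6 - 31/12)**2 = (-103/12)**2 = 10609/144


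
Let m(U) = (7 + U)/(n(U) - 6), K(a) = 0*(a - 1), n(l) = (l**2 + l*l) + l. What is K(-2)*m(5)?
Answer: 0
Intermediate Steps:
n(l) = l + 2*l**2 (n(l) = (l**2 + l**2) + l = 2*l**2 + l = l + 2*l**2)
K(a) = 0 (K(a) = 0*(-1 + a) = 0)
m(U) = (7 + U)/(-6 + U*(1 + 2*U)) (m(U) = (7 + U)/(U*(1 + 2*U) - 6) = (7 + U)/(-6 + U*(1 + 2*U)))
K(-2)*m(5) = 0*((7 + 5)/(-6 + 5*(1 + 2*5))) = 0*(12/(-6 + 5*(1 + 10))) = 0*(12/(-6 + 5*11)) = 0*(12/(-6 + 55)) = 0*(12/49) = 0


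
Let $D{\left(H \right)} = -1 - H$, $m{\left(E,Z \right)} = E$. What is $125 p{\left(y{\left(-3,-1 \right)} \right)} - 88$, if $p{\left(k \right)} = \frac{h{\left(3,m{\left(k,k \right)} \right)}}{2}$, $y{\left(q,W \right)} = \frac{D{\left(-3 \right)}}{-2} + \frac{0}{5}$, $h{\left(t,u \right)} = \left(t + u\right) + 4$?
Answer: $287$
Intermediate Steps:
$h{\left(t,u \right)} = 4 + t + u$
$y{\left(q,W \right)} = -1$ ($y{\left(q,W \right)} = \frac{-1 - -3}{-2} + \frac{0}{5} = \left(-1 + 3\right) \left(- \frac{1}{2}\right) + 0 \cdot \frac{1}{5} = 2 \left(- \frac{1}{2}\right) + 0 = -1 + 0 = -1$)
$p{\left(k \right)} = \frac{7}{2} + \frac{k}{2}$ ($p{\left(k \right)} = \frac{4 + 3 + k}{2} = \left(7 + k\right) \frac{1}{2} = \frac{7}{2} + \frac{k}{2}$)
$125 p{\left(y{\left(-3,-1 \right)} \right)} - 88 = 125 \left(\frac{7}{2} + \frac{1}{2} \left(-1\right)\right) - 88 = 125 \left(\frac{7}{2} - \frac{1}{2}\right) - 88 = 125 \cdot 3 - 88 = 375 - 88 = 287$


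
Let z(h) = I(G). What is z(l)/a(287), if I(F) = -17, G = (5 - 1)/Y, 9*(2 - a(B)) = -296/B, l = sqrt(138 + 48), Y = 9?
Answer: -43911/5462 ≈ -8.0394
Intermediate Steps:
l = sqrt(186) ≈ 13.638
a(B) = 2 + 296/(9*B) (a(B) = 2 - (-296)/(9*B) = 2 + 296/(9*B))
G = 4/9 (G = (5 - 1)/9 = 4*(1/9) = 4/9 ≈ 0.44444)
z(h) = -17
z(l)/a(287) = -17/(2 + (296/9)/287) = -17/(2 + (296/9)*(1/287)) = -17/(2 + 296/2583) = -17/5462/2583 = -17*2583/5462 = -43911/5462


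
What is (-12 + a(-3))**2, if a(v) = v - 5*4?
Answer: 1225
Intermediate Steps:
a(v) = -20 + v (a(v) = v - 20 = -20 + v)
(-12 + a(-3))**2 = (-12 + (-20 - 3))**2 = (-12 - 23)**2 = (-35)**2 = 1225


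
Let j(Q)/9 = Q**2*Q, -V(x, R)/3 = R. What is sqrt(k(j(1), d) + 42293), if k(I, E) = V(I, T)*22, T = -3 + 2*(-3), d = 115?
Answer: sqrt(42887) ≈ 207.09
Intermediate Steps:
T = -9 (T = -3 - 6 = -9)
V(x, R) = -3*R
j(Q) = 9*Q**3 (j(Q) = 9*(Q**2*Q) = 9*Q**3)
k(I, E) = 594 (k(I, E) = -3*(-9)*22 = 27*22 = 594)
sqrt(k(j(1), d) + 42293) = sqrt(594 + 42293) = sqrt(42887)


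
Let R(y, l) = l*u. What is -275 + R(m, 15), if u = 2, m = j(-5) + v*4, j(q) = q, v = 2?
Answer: -245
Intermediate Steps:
m = 3 (m = -5 + 2*4 = -5 + 8 = 3)
R(y, l) = 2*l (R(y, l) = l*2 = 2*l)
-275 + R(m, 15) = -275 + 2*15 = -275 + 30 = -245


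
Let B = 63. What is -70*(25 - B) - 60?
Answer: 2600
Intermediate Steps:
-70*(25 - B) - 60 = -70*(25 - 1*63) - 60 = -70*(25 - 63) - 60 = -70*(-38) - 60 = 2660 - 60 = 2600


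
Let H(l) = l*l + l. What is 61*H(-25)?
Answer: 36600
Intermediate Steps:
H(l) = l + l**2 (H(l) = l**2 + l = l + l**2)
61*H(-25) = 61*(-25*(1 - 25)) = 61*(-25*(-24)) = 61*600 = 36600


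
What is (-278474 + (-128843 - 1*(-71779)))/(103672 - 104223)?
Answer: 335538/551 ≈ 608.96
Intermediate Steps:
(-278474 + (-128843 - 1*(-71779)))/(103672 - 104223) = (-278474 + (-128843 + 71779))/(-551) = (-278474 - 57064)*(-1/551) = -335538*(-1/551) = 335538/551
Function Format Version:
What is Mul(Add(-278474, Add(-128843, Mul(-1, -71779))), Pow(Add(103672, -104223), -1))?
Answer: Rational(335538, 551) ≈ 608.96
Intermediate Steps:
Mul(Add(-278474, Add(-128843, Mul(-1, -71779))), Pow(Add(103672, -104223), -1)) = Mul(Add(-278474, Add(-128843, 71779)), Pow(-551, -1)) = Mul(Add(-278474, -57064), Rational(-1, 551)) = Mul(-335538, Rational(-1, 551)) = Rational(335538, 551)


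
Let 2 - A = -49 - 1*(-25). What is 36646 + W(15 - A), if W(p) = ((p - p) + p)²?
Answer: 36767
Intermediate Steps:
A = 26 (A = 2 - (-49 - 1*(-25)) = 2 - (-49 + 25) = 2 - 1*(-24) = 2 + 24 = 26)
W(p) = p² (W(p) = (0 + p)² = p²)
36646 + W(15 - A) = 36646 + (15 - 1*26)² = 36646 + (15 - 26)² = 36646 + (-11)² = 36646 + 121 = 36767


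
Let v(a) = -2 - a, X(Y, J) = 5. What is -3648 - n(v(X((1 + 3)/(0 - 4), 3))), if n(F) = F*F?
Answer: -3697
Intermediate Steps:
n(F) = F²
-3648 - n(v(X((1 + 3)/(0 - 4), 3))) = -3648 - (-2 - 1*5)² = -3648 - (-2 - 5)² = -3648 - 1*(-7)² = -3648 - 1*49 = -3648 - 49 = -3697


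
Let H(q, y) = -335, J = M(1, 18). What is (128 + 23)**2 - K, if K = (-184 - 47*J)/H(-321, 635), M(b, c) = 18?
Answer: 1527461/67 ≈ 22798.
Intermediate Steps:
J = 18
K = 206/67 (K = (-184 - 47*18)/(-335) = (-184 - 846)*(-1/335) = -1030*(-1/335) = 206/67 ≈ 3.0746)
(128 + 23)**2 - K = (128 + 23)**2 - 1*206/67 = 151**2 - 206/67 = 22801 - 206/67 = 1527461/67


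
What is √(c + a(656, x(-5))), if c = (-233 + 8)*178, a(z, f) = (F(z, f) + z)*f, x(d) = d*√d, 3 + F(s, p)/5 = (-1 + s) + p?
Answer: √(-40675 - 19580*I*√5) ≈ 97.687 - 224.09*I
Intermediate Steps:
F(s, p) = -20 + 5*p + 5*s (F(s, p) = -15 + 5*((-1 + s) + p) = -15 + 5*(-1 + p + s) = -15 + (-5 + 5*p + 5*s) = -20 + 5*p + 5*s)
x(d) = d^(3/2)
a(z, f) = f*(-20 + 5*f + 6*z) (a(z, f) = ((-20 + 5*f + 5*z) + z)*f = (-20 + 5*f + 6*z)*f = f*(-20 + 5*f + 6*z))
c = -40050 (c = -225*178 = -40050)
√(c + a(656, x(-5))) = √(-40050 + (-5)^(3/2)*(-20 + 5*(-5)^(3/2) + 6*656)) = √(-40050 + (-5*I*√5)*(-20 + 5*(-5*I*√5) + 3936)) = √(-40050 + (-5*I*√5)*(-20 - 25*I*√5 + 3936)) = √(-40050 + (-5*I*√5)*(3916 - 25*I*√5)) = √(-40050 - 5*I*√5*(3916 - 25*I*√5))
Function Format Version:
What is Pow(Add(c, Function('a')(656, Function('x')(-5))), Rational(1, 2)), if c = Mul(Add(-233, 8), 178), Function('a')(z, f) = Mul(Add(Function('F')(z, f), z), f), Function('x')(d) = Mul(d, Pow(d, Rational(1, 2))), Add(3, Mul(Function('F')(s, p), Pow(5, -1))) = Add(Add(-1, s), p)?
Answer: Pow(Add(-40675, Mul(-19580, I, Pow(5, Rational(1, 2)))), Rational(1, 2)) ≈ Add(97.687, Mul(-224.09, I))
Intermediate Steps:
Function('F')(s, p) = Add(-20, Mul(5, p), Mul(5, s)) (Function('F')(s, p) = Add(-15, Mul(5, Add(Add(-1, s), p))) = Add(-15, Mul(5, Add(-1, p, s))) = Add(-15, Add(-5, Mul(5, p), Mul(5, s))) = Add(-20, Mul(5, p), Mul(5, s)))
Function('x')(d) = Pow(d, Rational(3, 2))
Function('a')(z, f) = Mul(f, Add(-20, Mul(5, f), Mul(6, z))) (Function('a')(z, f) = Mul(Add(Add(-20, Mul(5, f), Mul(5, z)), z), f) = Mul(Add(-20, Mul(5, f), Mul(6, z)), f) = Mul(f, Add(-20, Mul(5, f), Mul(6, z))))
c = -40050 (c = Mul(-225, 178) = -40050)
Pow(Add(c, Function('a')(656, Function('x')(-5))), Rational(1, 2)) = Pow(Add(-40050, Mul(Pow(-5, Rational(3, 2)), Add(-20, Mul(5, Pow(-5, Rational(3, 2))), Mul(6, 656)))), Rational(1, 2)) = Pow(Add(-40050, Mul(Mul(-5, I, Pow(5, Rational(1, 2))), Add(-20, Mul(5, Mul(-5, I, Pow(5, Rational(1, 2)))), 3936))), Rational(1, 2)) = Pow(Add(-40050, Mul(Mul(-5, I, Pow(5, Rational(1, 2))), Add(-20, Mul(-25, I, Pow(5, Rational(1, 2))), 3936))), Rational(1, 2)) = Pow(Add(-40050, Mul(Mul(-5, I, Pow(5, Rational(1, 2))), Add(3916, Mul(-25, I, Pow(5, Rational(1, 2)))))), Rational(1, 2)) = Pow(Add(-40050, Mul(-5, I, Pow(5, Rational(1, 2)), Add(3916, Mul(-25, I, Pow(5, Rational(1, 2)))))), Rational(1, 2))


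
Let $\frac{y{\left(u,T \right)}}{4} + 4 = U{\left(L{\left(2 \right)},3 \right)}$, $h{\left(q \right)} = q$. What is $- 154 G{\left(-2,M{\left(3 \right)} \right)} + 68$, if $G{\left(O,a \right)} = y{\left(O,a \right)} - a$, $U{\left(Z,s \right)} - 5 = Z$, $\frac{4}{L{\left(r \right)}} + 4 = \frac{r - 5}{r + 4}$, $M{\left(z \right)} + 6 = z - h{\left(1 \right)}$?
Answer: $- \frac{5548}{9} \approx -616.44$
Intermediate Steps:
$M{\left(z \right)} = -7 + z$ ($M{\left(z \right)} = -6 + \left(z - 1\right) = -6 + \left(-1 + z\right) = -7 + z$)
$L{\left(r \right)} = \frac{4}{-4 + \frac{-5 + r}{4 + r}}$ ($L{\left(r \right)} = \frac{4}{-4 + \frac{r - 5}{r + 4}} = \frac{4}{-4 + \frac{-5 + r}{4 + r}}$)
$U{\left(Z,s \right)} = 5 + Z$
$y{\left(u,T \right)} = \frac{4}{9}$ ($y{\left(u,T \right)} = -16 + 4 \left(5 + \frac{4 \left(-4 - 2\right)}{3 \left(7 + 2\right)}\right) = -16 + 4 \left(5 + \frac{4 \left(-4 - 2\right)}{3 \cdot 9}\right) = -16 + 4 \left(5 + \frac{4}{3} \cdot \frac{1}{9} \left(-6\right)\right) = -16 + 4 \left(5 - \frac{8}{9}\right) = -16 + 4 \cdot \frac{37}{9} = -16 + \frac{148}{9} = \frac{4}{9}$)
$G{\left(O,a \right)} = \frac{4}{9} - a$
$- 154 G{\left(-2,M{\left(3 \right)} \right)} + 68 = - 154 \left(\frac{4}{9} - \left(-7 + 3\right)\right) + 68 = - 154 \left(\frac{4}{9} - -4\right) + 68 = - 154 \left(\frac{4}{9} + 4\right) + 68 = \left(-154\right) \frac{40}{9} + 68 = - \frac{6160}{9} + 68 = - \frac{5548}{9}$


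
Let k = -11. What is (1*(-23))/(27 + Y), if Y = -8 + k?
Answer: -23/8 ≈ -2.8750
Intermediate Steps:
Y = -19 (Y = -8 - 11 = -19)
(1*(-23))/(27 + Y) = (1*(-23))/(27 - 19) = -23/8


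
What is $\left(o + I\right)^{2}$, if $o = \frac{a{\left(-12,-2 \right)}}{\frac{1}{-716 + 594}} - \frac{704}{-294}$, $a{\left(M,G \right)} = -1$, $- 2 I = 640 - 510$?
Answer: $\frac{76230361}{21609} \approx 3527.7$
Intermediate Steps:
$I = -65$ ($I = - \frac{640 - 510}{2} = \left(- \frac{1}{2}\right) 130 = -65$)
$o = \frac{18286}{147}$ ($o = - \frac{1}{\frac{1}{-716 + 594}} - \frac{704}{-294} = - \frac{1}{\frac{1}{-122}} - - \frac{352}{147} = - \frac{1}{- \frac{1}{122}} + \frac{352}{147} = \left(-1\right) \left(-122\right) + \frac{352}{147} = 122 + \frac{352}{147} = \frac{18286}{147} \approx 124.39$)
$\left(o + I\right)^{2} = \left(\frac{18286}{147} - 65\right)^{2} = \left(\frac{8731}{147}\right)^{2} = \frac{76230361}{21609}$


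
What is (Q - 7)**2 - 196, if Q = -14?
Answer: 245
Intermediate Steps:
(Q - 7)**2 - 196 = (-14 - 7)**2 - 196 = (-21)**2 - 196 = 441 - 196 = 245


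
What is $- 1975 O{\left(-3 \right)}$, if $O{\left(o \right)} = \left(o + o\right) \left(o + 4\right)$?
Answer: $11850$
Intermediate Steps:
$O{\left(o \right)} = 2 o \left(4 + o\right)$
$- 1975 O{\left(-3 \right)} = - 1975 \cdot 2 \left(-3\right) \left(4 - 3\right) = - 1975 \cdot 2 \left(-3\right) 1 = \left(-1975\right) \left(-6\right) = 11850$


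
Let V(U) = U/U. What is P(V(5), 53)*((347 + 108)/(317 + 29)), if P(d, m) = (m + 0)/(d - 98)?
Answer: -24115/33562 ≈ -0.71852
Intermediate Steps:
V(U) = 1
P(d, m) = m/(-98 + d)
P(V(5), 53)*((347 + 108)/(317 + 29)) = (53/(-98 + 1))*((347 + 108)/(317 + 29)) = (53/(-97))*(455/346) = (53*(-1/97))*(455*(1/346)) = -53/97*455/346 = -24115/33562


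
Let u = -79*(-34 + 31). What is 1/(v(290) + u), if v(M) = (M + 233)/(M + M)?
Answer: 580/137983 ≈ 0.0042034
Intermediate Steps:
v(M) = (233 + M)/(2*M) (v(M) = (233 + M)/((2*M)) = (233 + M)*(1/(2*M)) = (233 + M)/(2*M))
u = 237 (u = -79*(-3) = 237)
1/(v(290) + u) = 1/((½)*(233 + 290)/290 + 237) = 1/((½)*(1/290)*523 + 237) = 1/(523/580 + 237) = 1/(137983/580) = 580/137983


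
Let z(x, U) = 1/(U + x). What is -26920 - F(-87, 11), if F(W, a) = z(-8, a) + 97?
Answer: -81052/3 ≈ -27017.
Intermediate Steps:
F(W, a) = 97 + 1/(-8 + a) (F(W, a) = 1/(a - 8) + 97 = 1/(-8 + a) + 97 = 97 + 1/(-8 + a))
-26920 - F(-87, 11) = -26920 - (-775 + 97*11)/(-8 + 11) = -26920 - (-775 + 1067)/3 = -26920 - 292/3 = -81052/3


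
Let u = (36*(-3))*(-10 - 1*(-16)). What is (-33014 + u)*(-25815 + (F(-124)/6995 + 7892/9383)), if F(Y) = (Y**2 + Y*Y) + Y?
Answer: 57023472339956682/65634085 ≈ 8.6881e+8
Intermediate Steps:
F(Y) = Y + 2*Y**2 (F(Y) = (Y**2 + Y**2) + Y = 2*Y**2 + Y = Y + 2*Y**2)
u = -648 (u = -108*(-10 + 16) = -108*6 = -648)
(-33014 + u)*(-25815 + (F(-124)/6995 + 7892/9383)) = (-33014 - 648)*(-25815 + (-124*(1 + 2*(-124))/6995 + 7892/9383)) = -33662*(-25815 + (-124*(1 - 248)*(1/6995) + 7892*(1/9383))) = -33662*(-25815 + (-124*(-247)*(1/6995) + 7892/9383)) = -33662*(-25815 + (30628*(1/6995) + 7892/9383)) = -33662*(-25815 + (30628/6995 + 7892/9383)) = -33662*(-25815 + 342587064/65634085) = -33662*(-1694001317211/65634085) = 57023472339956682/65634085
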